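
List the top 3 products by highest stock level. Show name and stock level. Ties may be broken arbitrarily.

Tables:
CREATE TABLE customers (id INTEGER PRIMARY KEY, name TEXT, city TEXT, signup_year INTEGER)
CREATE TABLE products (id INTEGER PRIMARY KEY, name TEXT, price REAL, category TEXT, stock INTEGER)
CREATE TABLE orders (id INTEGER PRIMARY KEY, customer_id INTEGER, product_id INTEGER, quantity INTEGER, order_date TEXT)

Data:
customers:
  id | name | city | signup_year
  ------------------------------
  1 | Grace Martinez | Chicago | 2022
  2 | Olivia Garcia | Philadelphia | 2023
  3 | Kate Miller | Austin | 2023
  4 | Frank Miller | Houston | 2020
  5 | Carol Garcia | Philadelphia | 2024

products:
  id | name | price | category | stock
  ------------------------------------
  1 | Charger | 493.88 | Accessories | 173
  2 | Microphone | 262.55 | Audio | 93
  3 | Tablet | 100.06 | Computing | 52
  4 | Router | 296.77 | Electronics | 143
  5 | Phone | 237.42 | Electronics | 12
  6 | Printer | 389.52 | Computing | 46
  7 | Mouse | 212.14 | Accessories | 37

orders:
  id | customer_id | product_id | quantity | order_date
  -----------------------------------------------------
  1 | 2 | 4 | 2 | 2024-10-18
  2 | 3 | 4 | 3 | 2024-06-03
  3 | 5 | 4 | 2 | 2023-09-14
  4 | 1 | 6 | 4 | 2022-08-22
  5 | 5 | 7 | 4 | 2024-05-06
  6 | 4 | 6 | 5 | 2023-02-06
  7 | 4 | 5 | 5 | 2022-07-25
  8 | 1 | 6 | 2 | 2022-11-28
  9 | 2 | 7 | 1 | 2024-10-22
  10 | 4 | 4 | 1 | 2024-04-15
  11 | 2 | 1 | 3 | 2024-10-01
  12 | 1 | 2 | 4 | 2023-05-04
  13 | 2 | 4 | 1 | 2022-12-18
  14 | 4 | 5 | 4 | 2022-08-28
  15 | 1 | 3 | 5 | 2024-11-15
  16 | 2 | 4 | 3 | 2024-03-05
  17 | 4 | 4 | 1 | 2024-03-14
SELECT name, stock FROM products ORDER BY stock DESC LIMIT 3

Execution result:
name | stock
Charger | 173
Router | 143
Microphone | 93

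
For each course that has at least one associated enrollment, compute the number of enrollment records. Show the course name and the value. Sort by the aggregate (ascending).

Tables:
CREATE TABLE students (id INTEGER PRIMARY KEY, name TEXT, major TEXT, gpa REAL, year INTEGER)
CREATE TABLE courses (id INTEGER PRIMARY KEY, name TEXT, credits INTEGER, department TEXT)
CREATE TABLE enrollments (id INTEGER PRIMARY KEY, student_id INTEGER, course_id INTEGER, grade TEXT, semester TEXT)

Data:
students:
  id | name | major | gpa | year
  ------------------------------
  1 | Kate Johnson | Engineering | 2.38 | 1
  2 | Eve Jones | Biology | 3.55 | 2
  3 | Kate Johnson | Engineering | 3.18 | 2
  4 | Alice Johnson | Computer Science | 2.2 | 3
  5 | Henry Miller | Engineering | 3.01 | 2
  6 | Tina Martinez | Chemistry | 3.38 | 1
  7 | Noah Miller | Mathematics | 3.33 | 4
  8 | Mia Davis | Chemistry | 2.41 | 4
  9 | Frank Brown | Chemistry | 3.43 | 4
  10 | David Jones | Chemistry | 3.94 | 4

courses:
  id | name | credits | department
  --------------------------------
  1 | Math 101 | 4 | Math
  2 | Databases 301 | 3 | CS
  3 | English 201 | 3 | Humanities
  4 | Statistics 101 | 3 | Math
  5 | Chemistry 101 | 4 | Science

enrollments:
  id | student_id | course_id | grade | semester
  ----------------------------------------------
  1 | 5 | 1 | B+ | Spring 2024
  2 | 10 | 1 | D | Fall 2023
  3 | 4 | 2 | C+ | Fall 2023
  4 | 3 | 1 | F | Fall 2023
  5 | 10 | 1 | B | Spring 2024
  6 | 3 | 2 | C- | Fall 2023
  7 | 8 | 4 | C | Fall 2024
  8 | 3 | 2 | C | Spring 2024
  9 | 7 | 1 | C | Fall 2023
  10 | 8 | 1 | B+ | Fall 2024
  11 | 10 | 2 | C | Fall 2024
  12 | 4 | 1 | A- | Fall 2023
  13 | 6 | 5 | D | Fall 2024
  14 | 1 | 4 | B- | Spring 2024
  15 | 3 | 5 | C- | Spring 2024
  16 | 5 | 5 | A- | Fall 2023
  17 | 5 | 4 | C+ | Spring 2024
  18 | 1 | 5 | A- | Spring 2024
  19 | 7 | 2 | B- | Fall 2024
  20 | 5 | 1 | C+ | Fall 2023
SELECT p.name, COUNT(*) AS n FROM enrollments c JOIN courses p ON c.course_id = p.id GROUP BY p.id, p.name ORDER BY n ASC

Execution result:
name | n
Statistics 101 | 3
Chemistry 101 | 4
Databases 301 | 5
Math 101 | 8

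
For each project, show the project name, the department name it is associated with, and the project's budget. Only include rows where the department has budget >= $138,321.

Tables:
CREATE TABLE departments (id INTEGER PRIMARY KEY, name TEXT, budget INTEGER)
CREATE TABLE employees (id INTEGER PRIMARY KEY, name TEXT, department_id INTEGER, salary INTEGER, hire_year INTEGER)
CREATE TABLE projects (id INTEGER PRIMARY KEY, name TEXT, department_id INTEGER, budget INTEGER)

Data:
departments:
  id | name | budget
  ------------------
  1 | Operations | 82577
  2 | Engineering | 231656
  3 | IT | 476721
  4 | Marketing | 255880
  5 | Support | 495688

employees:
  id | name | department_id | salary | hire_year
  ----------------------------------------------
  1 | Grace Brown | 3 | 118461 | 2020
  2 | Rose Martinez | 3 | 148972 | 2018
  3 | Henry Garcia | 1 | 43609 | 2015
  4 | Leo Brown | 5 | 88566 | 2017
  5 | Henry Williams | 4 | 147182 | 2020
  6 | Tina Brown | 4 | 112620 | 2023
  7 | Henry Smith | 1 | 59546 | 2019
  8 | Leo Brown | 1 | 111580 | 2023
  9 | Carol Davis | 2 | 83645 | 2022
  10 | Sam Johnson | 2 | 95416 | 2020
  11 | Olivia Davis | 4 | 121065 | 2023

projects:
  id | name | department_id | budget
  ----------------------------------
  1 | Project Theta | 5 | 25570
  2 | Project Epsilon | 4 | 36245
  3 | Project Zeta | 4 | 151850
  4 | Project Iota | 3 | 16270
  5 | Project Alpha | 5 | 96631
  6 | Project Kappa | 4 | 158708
SELECT c.name, p.name AS department, c.budget FROM projects c JOIN departments p ON c.department_id = p.id WHERE p.budget >= 138321

Execution result:
name | department | budget
Project Theta | Support | 25570
Project Epsilon | Marketing | 36245
Project Zeta | Marketing | 151850
Project Iota | IT | 16270
Project Alpha | Support | 96631
Project Kappa | Marketing | 158708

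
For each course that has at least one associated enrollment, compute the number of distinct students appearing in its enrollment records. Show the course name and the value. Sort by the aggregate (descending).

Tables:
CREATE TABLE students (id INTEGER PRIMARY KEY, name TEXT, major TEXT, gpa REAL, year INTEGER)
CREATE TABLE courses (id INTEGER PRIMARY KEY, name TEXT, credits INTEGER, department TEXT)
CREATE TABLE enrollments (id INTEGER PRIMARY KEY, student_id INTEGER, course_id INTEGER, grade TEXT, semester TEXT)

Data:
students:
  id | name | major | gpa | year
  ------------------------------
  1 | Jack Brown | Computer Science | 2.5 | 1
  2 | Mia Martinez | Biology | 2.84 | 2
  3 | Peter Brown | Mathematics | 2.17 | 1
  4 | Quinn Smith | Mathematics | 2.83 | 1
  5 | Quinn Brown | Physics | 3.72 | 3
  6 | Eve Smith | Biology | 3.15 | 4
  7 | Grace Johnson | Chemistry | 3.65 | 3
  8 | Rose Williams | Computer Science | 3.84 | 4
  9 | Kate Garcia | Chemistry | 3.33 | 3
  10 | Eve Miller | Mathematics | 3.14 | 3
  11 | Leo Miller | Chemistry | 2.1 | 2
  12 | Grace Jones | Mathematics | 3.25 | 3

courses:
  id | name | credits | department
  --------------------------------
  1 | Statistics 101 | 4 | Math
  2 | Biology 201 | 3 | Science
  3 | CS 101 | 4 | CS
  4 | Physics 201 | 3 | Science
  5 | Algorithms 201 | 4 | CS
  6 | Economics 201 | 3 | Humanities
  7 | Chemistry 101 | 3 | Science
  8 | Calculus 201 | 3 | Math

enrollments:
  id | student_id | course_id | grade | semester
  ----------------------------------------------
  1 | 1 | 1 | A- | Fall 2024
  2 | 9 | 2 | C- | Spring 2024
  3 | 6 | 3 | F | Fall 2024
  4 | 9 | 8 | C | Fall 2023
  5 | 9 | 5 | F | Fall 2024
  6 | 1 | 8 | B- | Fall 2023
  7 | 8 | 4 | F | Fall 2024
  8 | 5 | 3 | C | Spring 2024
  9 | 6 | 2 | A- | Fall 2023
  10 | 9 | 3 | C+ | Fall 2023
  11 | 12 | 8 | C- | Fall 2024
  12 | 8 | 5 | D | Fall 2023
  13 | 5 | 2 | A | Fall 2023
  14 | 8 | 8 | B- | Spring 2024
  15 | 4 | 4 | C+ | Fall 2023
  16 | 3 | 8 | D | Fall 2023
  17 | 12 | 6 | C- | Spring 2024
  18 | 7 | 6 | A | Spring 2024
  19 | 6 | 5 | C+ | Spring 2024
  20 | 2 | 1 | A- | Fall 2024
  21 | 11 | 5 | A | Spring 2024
SELECT p.name, COUNT(DISTINCT c.student_id) AS distinct_student_count FROM enrollments c JOIN courses p ON c.course_id = p.id GROUP BY p.id, p.name ORDER BY distinct_student_count DESC

Execution result:
name | distinct_student_count
Calculus 201 | 5
Algorithms 201 | 4
Biology 201 | 3
CS 101 | 3
Statistics 101 | 2
Physics 201 | 2
Economics 201 | 2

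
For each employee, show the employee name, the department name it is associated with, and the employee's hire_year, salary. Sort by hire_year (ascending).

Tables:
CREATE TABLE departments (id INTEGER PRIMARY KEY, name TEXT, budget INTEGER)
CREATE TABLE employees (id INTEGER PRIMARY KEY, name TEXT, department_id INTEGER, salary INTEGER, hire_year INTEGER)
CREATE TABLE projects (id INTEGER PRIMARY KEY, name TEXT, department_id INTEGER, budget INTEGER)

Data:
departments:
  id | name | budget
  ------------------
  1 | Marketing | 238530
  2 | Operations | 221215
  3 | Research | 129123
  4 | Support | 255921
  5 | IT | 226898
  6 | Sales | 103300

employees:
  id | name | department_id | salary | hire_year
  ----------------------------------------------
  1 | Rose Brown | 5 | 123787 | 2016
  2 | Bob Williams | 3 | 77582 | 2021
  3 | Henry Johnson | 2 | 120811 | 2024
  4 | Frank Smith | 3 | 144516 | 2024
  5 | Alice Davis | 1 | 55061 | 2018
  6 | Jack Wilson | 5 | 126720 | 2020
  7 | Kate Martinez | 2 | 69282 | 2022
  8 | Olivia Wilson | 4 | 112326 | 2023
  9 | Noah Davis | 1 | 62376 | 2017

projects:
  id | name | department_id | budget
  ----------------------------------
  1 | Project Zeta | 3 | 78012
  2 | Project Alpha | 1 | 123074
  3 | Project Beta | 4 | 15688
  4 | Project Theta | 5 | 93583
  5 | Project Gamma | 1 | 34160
SELECT c.name, p.name AS department, c.hire_year, c.salary FROM employees c JOIN departments p ON c.department_id = p.id ORDER BY c.hire_year ASC

Execution result:
name | department | hire_year | salary
Rose Brown | IT | 2016 | 123787
Noah Davis | Marketing | 2017 | 62376
Alice Davis | Marketing | 2018 | 55061
Jack Wilson | IT | 2020 | 126720
Bob Williams | Research | 2021 | 77582
Kate Martinez | Operations | 2022 | 69282
Olivia Wilson | Support | 2023 | 112326
Henry Johnson | Operations | 2024 | 120811
Frank Smith | Research | 2024 | 144516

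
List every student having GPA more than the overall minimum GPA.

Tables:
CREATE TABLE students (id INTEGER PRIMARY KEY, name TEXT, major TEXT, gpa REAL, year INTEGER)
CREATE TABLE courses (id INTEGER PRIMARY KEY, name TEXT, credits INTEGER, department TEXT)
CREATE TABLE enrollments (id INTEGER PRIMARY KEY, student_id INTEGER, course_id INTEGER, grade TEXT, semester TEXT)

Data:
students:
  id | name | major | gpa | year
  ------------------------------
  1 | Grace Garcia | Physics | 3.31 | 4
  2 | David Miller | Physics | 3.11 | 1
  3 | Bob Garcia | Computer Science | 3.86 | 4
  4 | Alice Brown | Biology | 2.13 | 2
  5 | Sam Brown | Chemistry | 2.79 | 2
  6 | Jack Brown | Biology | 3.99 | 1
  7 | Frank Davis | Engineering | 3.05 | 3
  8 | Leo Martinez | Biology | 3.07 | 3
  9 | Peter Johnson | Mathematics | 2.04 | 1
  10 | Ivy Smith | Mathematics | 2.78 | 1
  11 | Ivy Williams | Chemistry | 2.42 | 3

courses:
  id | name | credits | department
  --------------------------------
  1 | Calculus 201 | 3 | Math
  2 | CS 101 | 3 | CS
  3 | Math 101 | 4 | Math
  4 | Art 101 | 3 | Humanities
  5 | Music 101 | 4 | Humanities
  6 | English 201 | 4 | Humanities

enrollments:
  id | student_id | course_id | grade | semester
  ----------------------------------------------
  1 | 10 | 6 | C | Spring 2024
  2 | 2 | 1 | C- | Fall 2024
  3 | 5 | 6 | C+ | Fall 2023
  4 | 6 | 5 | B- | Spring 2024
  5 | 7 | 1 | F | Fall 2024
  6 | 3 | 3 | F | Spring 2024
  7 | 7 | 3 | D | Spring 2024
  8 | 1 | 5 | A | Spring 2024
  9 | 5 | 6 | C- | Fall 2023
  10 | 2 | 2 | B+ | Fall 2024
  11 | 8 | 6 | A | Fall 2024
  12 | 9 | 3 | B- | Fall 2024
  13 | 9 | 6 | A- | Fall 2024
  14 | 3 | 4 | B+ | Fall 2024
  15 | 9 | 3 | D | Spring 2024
SELECT name, gpa FROM students WHERE gpa > (SELECT MIN(gpa) FROM students)

Execution result:
name | gpa
Grace Garcia | 3.31
David Miller | 3.11
Bob Garcia | 3.86
Alice Brown | 2.13
Sam Brown | 2.79
Jack Brown | 3.99
Frank Davis | 3.05
Leo Martinez | 3.07
Ivy Smith | 2.78
Ivy Williams | 2.42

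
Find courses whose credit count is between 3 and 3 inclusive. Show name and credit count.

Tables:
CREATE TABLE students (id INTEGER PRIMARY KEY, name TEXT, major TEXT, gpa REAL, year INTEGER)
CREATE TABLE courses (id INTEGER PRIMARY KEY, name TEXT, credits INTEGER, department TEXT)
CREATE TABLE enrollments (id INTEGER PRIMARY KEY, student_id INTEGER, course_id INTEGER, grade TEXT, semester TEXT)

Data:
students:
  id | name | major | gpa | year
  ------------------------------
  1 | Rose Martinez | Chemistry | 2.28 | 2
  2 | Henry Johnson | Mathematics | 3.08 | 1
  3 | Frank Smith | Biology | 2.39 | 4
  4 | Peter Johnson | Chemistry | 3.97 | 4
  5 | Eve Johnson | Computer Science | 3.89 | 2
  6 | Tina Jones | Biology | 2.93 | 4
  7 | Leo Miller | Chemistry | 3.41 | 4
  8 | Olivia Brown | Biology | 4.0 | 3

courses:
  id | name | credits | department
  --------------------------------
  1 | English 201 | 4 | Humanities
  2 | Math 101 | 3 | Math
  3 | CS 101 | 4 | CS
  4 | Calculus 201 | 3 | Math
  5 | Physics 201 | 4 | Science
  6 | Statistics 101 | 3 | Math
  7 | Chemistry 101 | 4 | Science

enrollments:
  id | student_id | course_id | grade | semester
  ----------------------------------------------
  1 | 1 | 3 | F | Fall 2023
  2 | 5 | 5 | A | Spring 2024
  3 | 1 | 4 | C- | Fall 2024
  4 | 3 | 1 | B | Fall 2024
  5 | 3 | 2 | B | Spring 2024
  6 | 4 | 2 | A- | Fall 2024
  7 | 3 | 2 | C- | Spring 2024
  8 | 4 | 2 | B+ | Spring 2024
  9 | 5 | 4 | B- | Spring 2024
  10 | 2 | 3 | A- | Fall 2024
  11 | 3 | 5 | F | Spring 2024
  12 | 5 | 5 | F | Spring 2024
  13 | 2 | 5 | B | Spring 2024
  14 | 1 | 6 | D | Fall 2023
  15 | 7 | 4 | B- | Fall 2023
SELECT name, credits FROM courses WHERE credits BETWEEN 3 AND 3

Execution result:
name | credits
Math 101 | 3
Calculus 201 | 3
Statistics 101 | 3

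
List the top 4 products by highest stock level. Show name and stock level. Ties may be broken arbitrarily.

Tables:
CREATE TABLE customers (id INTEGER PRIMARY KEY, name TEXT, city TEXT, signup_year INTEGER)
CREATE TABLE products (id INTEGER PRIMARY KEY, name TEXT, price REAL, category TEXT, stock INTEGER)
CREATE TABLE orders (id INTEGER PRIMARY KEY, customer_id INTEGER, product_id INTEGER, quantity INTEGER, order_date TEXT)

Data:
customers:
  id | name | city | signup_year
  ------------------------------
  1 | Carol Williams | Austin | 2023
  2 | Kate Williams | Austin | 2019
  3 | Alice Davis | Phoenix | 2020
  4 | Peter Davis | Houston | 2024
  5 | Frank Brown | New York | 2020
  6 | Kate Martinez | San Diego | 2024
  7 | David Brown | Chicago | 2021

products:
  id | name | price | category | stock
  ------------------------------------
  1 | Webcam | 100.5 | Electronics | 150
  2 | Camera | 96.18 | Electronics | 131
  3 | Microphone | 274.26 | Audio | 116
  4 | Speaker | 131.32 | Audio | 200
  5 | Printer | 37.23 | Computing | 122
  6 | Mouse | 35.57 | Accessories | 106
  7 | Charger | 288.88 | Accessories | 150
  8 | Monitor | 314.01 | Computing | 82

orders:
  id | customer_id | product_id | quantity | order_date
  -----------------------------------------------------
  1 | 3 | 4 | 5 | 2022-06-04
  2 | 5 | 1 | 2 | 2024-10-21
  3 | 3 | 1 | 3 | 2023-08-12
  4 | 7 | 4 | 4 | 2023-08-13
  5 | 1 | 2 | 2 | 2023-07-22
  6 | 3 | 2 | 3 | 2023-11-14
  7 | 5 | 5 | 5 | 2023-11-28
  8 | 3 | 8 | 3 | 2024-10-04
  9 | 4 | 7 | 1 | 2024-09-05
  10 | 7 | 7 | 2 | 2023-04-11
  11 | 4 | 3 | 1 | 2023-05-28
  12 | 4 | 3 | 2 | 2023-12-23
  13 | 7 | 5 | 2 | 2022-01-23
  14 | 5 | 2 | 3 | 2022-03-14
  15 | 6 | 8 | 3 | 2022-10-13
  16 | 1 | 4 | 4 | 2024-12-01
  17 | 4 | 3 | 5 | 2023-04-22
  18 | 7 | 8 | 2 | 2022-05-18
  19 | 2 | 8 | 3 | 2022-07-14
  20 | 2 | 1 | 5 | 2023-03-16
SELECT name, stock FROM products ORDER BY stock DESC LIMIT 4

Execution result:
name | stock
Speaker | 200
Webcam | 150
Charger | 150
Camera | 131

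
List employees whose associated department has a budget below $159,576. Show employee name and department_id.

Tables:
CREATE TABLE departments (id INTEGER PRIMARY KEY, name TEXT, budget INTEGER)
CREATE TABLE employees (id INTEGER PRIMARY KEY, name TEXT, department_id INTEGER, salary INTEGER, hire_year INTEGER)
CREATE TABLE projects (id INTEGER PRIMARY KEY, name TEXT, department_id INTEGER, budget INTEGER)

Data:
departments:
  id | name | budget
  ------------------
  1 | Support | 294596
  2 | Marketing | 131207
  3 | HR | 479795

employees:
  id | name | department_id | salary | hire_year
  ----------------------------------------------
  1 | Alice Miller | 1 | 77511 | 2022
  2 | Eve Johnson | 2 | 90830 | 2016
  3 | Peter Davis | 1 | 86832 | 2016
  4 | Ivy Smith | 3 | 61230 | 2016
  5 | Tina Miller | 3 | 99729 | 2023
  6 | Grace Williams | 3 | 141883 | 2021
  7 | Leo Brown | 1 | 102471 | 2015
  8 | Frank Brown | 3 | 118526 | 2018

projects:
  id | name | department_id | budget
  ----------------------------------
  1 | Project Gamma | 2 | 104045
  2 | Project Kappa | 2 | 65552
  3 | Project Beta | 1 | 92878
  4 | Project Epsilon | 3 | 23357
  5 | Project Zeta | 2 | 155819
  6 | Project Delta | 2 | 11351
SELECT name, department_id FROM employees WHERE department_id IN (SELECT id FROM departments WHERE budget < 159576)

Execution result:
name | department_id
Eve Johnson | 2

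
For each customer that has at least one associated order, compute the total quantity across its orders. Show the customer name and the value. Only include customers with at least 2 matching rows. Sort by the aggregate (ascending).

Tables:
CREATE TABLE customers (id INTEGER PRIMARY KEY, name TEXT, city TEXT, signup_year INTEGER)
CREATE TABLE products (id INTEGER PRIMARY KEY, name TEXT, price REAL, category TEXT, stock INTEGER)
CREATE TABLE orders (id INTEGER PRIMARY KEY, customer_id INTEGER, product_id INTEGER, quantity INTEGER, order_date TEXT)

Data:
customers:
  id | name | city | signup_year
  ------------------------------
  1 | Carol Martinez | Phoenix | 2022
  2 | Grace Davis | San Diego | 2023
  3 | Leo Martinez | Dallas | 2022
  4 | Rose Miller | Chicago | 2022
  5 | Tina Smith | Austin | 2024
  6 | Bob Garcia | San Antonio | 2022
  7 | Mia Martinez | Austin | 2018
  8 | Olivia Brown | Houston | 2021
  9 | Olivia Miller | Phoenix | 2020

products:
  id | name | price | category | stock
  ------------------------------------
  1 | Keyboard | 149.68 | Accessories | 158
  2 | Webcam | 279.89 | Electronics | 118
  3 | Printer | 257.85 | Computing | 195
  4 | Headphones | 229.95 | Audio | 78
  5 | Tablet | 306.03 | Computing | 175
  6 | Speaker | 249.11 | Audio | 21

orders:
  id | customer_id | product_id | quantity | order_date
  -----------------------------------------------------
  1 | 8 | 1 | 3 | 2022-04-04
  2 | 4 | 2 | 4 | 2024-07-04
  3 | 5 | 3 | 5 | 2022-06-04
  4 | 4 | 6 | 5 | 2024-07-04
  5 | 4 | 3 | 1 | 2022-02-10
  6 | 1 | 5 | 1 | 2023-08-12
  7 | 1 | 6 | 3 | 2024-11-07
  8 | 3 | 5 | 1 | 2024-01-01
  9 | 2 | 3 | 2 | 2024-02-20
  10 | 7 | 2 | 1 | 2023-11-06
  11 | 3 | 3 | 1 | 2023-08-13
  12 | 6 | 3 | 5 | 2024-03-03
SELECT p.name, SUM(c.quantity) AS sum_quantity FROM orders c JOIN customers p ON c.customer_id = p.id GROUP BY p.id, p.name HAVING COUNT(*) >= 2 ORDER BY sum_quantity ASC

Execution result:
name | sum_quantity
Leo Martinez | 2
Carol Martinez | 4
Rose Miller | 10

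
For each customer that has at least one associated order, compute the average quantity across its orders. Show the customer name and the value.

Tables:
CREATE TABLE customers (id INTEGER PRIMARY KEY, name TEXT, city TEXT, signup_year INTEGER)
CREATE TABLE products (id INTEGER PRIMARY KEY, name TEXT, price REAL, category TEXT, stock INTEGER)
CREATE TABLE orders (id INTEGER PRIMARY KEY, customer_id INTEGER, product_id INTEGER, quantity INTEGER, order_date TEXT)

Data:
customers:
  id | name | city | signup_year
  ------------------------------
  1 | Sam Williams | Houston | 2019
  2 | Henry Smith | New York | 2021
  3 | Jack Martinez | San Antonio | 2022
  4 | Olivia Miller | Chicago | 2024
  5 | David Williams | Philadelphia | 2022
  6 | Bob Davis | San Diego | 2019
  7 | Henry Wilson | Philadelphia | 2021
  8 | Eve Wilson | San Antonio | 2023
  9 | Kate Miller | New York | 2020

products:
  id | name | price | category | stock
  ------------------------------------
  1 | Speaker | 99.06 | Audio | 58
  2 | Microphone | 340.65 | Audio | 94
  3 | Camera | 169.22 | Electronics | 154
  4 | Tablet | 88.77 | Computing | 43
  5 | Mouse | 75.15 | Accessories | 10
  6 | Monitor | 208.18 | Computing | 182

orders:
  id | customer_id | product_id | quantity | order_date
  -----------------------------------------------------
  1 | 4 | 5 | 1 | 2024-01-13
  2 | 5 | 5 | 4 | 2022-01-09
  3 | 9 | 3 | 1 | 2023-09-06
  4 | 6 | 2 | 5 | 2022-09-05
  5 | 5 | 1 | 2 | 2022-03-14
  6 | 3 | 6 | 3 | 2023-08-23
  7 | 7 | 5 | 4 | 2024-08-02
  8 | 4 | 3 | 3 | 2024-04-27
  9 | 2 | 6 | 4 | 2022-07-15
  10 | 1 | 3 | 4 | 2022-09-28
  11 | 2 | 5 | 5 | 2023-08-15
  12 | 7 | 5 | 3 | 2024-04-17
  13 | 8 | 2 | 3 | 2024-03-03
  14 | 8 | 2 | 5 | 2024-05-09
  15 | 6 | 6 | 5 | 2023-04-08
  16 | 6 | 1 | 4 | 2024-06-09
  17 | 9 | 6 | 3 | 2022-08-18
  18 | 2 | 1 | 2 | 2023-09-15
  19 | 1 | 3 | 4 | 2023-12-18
SELECT p.name, AVG(c.quantity) AS avg_quantity FROM orders c JOIN customers p ON c.customer_id = p.id GROUP BY p.id, p.name

Execution result:
name | avg_quantity
Sam Williams | 4.00
Henry Smith | 3.67
Jack Martinez | 3.00
Olivia Miller | 2.00
David Williams | 3.00
Bob Davis | 4.67
Henry Wilson | 3.50
Eve Wilson | 4.00
Kate Miller | 2.00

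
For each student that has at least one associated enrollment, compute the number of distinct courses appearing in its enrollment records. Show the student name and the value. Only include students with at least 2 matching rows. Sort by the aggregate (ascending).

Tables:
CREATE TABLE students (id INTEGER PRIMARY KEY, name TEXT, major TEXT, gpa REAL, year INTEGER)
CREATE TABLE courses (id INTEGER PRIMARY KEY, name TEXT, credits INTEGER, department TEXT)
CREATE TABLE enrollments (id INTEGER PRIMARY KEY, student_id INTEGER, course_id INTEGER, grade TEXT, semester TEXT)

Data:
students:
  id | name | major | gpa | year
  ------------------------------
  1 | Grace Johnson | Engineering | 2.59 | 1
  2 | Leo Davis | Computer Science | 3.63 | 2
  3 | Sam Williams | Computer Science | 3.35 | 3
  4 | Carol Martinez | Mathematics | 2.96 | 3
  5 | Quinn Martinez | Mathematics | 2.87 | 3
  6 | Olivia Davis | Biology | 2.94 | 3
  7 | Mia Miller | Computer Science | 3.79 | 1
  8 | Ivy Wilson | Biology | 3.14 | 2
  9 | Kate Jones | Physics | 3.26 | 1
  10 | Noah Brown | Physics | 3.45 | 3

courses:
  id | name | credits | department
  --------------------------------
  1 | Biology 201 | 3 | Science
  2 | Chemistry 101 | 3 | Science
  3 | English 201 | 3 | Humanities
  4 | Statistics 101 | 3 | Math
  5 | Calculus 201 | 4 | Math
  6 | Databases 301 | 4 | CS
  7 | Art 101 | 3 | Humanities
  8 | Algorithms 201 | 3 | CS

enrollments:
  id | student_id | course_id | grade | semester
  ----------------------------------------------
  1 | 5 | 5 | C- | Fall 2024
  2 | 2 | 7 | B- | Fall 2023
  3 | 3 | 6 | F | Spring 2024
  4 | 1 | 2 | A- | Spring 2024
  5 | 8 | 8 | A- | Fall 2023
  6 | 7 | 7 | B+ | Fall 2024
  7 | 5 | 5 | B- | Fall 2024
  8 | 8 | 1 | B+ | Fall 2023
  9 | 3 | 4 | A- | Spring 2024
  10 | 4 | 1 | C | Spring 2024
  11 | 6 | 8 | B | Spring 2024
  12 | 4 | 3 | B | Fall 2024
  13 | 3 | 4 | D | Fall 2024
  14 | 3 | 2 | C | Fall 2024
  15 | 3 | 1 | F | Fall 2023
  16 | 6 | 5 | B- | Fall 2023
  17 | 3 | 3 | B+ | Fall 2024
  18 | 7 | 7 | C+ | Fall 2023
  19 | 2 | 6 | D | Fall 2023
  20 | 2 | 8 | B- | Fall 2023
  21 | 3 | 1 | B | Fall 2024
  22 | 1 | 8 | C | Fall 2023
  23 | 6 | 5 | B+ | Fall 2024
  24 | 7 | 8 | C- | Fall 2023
SELECT p.name, COUNT(DISTINCT c.course_id) AS distinct_course_count FROM enrollments c JOIN students p ON c.student_id = p.id GROUP BY p.id, p.name HAVING COUNT(*) >= 2 ORDER BY distinct_course_count ASC

Execution result:
name | distinct_course_count
Quinn Martinez | 1
Grace Johnson | 2
Carol Martinez | 2
Olivia Davis | 2
Mia Miller | 2
Ivy Wilson | 2
Leo Davis | 3
Sam Williams | 5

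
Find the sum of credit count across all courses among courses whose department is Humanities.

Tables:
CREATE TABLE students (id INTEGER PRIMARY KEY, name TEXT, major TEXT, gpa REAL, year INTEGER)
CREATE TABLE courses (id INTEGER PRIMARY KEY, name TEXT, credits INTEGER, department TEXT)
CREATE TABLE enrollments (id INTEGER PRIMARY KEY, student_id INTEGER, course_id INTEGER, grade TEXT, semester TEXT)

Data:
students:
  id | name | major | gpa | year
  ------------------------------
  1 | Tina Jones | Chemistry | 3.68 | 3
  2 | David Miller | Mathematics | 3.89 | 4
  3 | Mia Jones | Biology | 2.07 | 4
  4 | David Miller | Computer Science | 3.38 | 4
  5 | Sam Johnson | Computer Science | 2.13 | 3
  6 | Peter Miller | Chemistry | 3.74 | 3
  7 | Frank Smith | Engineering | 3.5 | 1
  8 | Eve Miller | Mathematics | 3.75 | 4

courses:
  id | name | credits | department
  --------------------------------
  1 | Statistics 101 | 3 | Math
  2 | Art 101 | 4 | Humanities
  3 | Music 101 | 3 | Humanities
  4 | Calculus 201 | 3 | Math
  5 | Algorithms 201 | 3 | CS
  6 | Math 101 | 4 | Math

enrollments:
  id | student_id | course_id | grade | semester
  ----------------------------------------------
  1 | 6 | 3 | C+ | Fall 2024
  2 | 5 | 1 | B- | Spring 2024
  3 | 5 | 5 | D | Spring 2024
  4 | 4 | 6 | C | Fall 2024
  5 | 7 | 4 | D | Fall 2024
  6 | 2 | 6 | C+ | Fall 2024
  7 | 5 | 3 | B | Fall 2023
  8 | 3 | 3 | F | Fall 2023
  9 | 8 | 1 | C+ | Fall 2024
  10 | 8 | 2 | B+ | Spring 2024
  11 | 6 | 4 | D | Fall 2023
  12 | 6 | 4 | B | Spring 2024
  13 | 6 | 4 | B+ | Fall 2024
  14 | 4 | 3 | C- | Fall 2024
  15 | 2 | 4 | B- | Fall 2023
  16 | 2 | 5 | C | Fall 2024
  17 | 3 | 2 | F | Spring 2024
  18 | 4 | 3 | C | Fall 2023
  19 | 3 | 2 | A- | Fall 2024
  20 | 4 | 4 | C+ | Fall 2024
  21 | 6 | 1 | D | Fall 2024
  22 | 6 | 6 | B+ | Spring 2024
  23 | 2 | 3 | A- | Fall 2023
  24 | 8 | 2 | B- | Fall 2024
SELECT SUM(credits) FROM courses WHERE department = 'Humanities'

Execution result:
7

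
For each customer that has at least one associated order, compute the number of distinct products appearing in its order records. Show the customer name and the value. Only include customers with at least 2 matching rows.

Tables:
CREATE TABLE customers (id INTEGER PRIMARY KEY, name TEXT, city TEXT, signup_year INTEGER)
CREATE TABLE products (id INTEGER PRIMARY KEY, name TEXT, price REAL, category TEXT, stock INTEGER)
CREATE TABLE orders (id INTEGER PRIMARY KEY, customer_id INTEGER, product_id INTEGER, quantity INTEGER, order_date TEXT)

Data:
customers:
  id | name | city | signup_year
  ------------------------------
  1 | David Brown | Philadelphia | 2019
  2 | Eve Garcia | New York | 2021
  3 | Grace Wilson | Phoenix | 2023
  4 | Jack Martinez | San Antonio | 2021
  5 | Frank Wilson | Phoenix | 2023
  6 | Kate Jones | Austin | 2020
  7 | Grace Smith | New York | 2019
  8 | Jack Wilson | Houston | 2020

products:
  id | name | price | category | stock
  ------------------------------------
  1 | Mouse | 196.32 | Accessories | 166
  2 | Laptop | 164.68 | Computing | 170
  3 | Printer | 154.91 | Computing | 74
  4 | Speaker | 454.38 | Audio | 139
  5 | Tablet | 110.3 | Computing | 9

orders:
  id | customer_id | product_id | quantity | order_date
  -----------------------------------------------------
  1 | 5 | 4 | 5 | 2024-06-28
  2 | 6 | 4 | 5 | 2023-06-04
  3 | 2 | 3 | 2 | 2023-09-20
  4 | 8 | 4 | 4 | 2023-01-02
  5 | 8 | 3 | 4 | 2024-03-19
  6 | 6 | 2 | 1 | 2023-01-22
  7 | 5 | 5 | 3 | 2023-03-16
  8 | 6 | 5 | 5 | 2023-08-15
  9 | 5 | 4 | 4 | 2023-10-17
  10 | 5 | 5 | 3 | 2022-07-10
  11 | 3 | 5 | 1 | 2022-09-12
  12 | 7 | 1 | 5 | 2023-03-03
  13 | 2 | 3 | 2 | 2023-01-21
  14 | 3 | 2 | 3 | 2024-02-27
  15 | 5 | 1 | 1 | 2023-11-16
SELECT p.name, COUNT(DISTINCT c.product_id) AS distinct_product_count FROM orders c JOIN customers p ON c.customer_id = p.id GROUP BY p.id, p.name HAVING COUNT(*) >= 2

Execution result:
name | distinct_product_count
Eve Garcia | 1
Grace Wilson | 2
Frank Wilson | 3
Kate Jones | 3
Jack Wilson | 2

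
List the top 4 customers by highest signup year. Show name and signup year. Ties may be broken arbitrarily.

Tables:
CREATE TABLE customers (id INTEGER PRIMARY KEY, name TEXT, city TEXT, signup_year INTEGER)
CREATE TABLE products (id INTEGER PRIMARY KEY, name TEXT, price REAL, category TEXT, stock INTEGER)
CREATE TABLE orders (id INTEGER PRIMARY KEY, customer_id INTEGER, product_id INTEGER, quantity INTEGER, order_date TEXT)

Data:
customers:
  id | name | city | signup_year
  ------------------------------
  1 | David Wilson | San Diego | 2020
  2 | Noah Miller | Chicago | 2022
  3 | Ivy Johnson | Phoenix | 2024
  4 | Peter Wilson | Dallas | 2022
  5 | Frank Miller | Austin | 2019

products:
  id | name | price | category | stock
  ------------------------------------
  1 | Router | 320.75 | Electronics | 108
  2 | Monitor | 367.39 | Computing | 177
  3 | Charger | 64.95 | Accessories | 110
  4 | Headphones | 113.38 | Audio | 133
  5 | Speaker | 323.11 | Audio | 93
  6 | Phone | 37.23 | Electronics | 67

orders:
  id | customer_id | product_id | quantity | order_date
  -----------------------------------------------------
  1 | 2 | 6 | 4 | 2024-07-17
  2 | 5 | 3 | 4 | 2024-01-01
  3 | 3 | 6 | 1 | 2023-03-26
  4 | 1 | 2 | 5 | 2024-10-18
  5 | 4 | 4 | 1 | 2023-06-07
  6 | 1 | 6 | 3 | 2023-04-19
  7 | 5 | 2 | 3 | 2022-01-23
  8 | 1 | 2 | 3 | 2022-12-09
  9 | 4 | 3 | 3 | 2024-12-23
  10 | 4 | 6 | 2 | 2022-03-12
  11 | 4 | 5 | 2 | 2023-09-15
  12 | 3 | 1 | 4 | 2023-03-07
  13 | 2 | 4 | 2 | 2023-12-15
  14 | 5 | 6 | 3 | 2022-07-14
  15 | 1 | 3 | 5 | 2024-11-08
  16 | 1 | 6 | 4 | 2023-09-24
SELECT name, signup_year FROM customers ORDER BY signup_year DESC LIMIT 4

Execution result:
name | signup_year
Ivy Johnson | 2024
Noah Miller | 2022
Peter Wilson | 2022
David Wilson | 2020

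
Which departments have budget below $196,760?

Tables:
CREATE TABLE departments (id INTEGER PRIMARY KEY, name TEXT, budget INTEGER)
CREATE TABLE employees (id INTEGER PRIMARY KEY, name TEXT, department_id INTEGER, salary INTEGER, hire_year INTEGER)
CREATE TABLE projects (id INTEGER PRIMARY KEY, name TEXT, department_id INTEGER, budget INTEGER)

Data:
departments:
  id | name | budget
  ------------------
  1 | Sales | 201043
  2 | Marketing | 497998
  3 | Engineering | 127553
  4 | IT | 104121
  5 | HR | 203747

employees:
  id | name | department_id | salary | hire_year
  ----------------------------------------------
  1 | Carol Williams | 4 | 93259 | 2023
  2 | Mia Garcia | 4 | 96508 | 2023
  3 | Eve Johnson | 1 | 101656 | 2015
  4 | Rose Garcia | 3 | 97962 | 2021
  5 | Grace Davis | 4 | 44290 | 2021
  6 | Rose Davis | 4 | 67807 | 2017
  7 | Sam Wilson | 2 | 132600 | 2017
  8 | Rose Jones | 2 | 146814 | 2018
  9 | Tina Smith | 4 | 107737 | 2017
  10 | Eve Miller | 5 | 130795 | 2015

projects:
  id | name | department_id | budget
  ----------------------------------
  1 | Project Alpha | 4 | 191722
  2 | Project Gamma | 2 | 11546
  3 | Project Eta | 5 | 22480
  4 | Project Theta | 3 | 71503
SELECT name, budget FROM departments WHERE budget < 196760

Execution result:
name | budget
Engineering | 127553
IT | 104121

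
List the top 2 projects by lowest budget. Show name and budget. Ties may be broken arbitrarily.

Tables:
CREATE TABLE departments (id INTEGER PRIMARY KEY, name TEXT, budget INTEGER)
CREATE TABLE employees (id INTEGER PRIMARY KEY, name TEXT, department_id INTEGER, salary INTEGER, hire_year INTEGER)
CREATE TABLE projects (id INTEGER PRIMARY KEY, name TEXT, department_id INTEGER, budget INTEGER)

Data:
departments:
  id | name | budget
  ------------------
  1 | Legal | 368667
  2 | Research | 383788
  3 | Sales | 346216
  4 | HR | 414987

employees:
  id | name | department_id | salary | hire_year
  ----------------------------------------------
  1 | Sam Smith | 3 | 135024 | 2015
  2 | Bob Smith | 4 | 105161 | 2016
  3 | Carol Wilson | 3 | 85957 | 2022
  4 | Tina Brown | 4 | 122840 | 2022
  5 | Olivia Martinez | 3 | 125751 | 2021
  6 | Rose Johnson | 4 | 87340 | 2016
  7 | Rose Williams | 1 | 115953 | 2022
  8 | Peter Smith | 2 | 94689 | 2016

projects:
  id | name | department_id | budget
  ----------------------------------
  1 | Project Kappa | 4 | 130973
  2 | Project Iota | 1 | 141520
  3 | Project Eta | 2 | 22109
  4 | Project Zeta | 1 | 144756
SELECT name, budget FROM projects ORDER BY budget ASC LIMIT 2

Execution result:
name | budget
Project Eta | 22109
Project Kappa | 130973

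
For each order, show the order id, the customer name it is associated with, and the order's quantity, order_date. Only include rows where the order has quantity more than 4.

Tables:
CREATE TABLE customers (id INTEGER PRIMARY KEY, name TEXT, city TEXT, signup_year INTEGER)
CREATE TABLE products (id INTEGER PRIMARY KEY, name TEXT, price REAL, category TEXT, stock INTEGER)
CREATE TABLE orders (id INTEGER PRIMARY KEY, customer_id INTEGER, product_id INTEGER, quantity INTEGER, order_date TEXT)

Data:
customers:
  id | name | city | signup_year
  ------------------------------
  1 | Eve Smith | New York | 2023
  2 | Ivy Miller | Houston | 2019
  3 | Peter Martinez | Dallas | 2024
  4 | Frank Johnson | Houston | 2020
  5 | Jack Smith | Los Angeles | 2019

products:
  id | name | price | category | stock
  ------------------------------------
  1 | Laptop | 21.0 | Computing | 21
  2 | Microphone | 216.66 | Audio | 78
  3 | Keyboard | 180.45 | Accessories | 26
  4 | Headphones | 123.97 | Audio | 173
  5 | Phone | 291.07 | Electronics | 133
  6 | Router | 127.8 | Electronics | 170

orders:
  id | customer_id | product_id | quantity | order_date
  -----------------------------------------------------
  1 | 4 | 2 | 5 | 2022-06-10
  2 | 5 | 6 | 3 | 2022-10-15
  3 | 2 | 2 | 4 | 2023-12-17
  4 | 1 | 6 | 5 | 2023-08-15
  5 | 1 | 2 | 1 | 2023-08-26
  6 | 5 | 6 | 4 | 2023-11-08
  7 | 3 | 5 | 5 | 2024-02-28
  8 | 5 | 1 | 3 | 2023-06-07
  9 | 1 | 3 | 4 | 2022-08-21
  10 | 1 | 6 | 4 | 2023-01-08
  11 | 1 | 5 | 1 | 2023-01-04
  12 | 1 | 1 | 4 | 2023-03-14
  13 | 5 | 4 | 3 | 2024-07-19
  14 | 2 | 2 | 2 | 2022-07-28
SELECT c.id, p.name AS customer, c.quantity, c.order_date FROM orders c JOIN customers p ON c.customer_id = p.id WHERE c.quantity > 4

Execution result:
id | customer | quantity | order_date
1 | Frank Johnson | 5 | 2022-06-10
4 | Eve Smith | 5 | 2023-08-15
7 | Peter Martinez | 5 | 2024-02-28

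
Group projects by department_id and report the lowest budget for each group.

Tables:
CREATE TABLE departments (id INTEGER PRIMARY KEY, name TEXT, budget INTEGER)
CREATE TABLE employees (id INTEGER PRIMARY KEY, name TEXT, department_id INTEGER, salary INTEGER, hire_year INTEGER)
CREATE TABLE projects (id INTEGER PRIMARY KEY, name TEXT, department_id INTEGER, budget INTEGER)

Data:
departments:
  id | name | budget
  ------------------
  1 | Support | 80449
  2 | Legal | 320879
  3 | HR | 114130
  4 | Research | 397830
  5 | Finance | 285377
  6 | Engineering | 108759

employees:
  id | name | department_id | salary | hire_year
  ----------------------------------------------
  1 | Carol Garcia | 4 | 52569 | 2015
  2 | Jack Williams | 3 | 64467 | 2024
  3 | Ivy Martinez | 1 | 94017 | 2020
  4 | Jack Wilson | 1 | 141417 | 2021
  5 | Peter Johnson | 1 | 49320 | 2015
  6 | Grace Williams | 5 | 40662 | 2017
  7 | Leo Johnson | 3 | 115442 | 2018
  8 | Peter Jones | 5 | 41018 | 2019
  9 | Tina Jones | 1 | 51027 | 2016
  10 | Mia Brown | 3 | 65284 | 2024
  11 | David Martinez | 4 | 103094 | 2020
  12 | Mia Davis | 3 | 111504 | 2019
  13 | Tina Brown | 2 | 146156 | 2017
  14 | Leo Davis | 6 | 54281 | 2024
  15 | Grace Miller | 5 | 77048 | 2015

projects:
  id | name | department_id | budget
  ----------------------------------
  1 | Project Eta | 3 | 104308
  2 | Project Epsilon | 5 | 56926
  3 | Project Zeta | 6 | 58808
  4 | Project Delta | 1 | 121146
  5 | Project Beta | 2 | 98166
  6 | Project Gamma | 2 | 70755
SELECT department_id, MIN(budget) AS min_budget FROM projects GROUP BY department_id

Execution result:
department_id | min_budget
1 | 121146
2 | 70755
3 | 104308
5 | 56926
6 | 58808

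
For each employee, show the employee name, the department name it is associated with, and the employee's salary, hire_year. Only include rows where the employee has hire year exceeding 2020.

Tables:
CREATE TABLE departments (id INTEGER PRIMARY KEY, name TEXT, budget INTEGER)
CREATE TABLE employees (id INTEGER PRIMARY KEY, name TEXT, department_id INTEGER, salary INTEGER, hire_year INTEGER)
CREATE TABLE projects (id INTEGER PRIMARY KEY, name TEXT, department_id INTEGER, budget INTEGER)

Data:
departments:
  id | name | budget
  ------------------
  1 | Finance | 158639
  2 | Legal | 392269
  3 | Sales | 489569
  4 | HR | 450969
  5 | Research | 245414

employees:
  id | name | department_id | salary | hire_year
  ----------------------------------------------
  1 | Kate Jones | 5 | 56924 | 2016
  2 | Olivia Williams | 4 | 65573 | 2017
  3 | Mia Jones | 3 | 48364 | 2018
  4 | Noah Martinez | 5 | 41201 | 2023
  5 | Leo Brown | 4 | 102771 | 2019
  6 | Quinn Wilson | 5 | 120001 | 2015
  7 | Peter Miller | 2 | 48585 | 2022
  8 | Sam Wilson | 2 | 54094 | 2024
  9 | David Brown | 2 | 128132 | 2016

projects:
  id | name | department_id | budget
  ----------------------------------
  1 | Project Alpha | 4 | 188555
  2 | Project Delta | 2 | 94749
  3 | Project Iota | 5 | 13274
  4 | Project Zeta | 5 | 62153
SELECT c.name, p.name AS department, c.salary, c.hire_year FROM employees c JOIN departments p ON c.department_id = p.id WHERE c.hire_year > 2020

Execution result:
name | department | salary | hire_year
Noah Martinez | Research | 41201 | 2023
Peter Miller | Legal | 48585 | 2022
Sam Wilson | Legal | 54094 | 2024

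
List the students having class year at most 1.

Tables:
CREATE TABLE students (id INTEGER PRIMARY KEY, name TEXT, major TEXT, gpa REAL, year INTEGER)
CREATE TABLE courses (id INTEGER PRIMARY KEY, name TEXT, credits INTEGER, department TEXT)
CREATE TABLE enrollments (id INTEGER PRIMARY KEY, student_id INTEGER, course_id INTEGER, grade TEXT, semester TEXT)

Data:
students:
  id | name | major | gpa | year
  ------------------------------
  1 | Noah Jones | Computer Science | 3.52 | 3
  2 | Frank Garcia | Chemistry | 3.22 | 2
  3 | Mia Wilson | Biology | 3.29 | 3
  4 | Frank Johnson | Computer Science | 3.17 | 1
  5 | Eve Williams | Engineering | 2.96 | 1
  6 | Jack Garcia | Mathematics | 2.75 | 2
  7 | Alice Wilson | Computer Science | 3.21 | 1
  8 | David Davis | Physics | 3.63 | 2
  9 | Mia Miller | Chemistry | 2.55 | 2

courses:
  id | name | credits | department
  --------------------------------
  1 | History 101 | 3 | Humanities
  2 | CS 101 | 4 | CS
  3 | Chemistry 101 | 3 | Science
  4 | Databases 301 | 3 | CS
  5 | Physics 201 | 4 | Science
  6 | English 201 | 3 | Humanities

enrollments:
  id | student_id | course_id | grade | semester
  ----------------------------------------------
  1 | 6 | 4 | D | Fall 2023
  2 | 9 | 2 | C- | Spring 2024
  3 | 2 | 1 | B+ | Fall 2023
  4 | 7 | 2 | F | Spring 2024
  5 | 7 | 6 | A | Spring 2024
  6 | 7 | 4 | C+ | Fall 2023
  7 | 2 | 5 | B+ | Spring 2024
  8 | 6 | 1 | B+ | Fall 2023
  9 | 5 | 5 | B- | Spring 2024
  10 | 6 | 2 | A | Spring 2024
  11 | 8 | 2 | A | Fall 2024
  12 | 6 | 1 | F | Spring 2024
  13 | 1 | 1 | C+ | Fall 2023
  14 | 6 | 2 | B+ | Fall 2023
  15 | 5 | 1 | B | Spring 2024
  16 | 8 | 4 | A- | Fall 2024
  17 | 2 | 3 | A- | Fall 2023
SELECT name, year FROM students WHERE year <= 1

Execution result:
name | year
Frank Johnson | 1
Eve Williams | 1
Alice Wilson | 1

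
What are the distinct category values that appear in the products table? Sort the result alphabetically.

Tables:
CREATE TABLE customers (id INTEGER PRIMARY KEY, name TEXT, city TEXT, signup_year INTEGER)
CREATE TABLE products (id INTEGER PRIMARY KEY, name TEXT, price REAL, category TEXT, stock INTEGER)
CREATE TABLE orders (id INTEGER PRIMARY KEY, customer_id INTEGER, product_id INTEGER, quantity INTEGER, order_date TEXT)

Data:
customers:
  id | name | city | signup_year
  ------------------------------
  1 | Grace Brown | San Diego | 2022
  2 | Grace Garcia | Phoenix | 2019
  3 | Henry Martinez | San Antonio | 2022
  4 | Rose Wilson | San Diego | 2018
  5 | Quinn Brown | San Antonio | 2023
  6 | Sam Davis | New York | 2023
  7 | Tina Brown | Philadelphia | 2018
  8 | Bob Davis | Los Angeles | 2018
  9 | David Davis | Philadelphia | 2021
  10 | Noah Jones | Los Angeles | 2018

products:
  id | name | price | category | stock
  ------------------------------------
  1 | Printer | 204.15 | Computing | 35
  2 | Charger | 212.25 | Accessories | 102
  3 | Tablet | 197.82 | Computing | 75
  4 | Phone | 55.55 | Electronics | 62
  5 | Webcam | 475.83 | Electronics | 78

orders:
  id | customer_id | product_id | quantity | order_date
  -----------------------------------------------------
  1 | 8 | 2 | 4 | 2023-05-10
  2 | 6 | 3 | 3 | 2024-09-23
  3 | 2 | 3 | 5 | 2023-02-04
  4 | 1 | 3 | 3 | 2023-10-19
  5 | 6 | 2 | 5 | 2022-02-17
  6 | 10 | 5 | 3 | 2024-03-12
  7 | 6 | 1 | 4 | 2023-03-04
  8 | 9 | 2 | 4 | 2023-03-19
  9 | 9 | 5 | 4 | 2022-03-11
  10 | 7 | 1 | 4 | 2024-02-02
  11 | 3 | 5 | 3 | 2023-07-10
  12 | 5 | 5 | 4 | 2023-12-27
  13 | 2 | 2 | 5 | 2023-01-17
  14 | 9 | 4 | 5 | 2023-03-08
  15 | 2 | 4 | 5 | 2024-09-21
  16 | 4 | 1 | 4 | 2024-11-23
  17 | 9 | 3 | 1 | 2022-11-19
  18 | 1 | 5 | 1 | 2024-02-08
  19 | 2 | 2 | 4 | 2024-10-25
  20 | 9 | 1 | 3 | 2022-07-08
SELECT DISTINCT category FROM products ORDER BY category

Execution result:
category
Accessories
Computing
Electronics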